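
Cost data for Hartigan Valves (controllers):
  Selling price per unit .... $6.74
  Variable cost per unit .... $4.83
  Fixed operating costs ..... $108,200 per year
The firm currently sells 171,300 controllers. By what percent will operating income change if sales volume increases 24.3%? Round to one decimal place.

+36.3%

Total contribution margin = 171,300 × $1.91 = $327,183.00.
Operating income = contribution − fixed costs = $327,183.00 − $108,200 = $218,983.00.
Degree of operating leverage = $327,183.00 / $218,983.00 = 1.4941.
Operating income changes by 1.4941 × +24.3% = +36.3%.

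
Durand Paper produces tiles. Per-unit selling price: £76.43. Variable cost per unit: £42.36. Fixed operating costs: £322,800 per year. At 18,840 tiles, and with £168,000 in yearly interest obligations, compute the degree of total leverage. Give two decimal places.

4.25

At 18,840 units, contribution = 18,840 × £34.07 = £641,878.80.
EBIT = £641,878.80 − £322,800 = £319,078.80. Interest = £168,000.00.
DOL = £641,878.80 ÷ £319,078.80 = 2.0117; DFL = £319,078.80 ÷ £151,078.80 = 2.1120.
DCL = DOL × DFL = 2.0117 × 2.1120 = 4.2487.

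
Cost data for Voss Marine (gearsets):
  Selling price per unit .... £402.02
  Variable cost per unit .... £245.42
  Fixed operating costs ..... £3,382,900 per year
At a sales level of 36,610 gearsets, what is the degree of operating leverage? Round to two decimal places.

2.44

Contribution at this volume is 36,610 × £156.60 = £5,733,126.00.
EBIT = £5,733,126.00 − £3,382,900 = £2,350,226.00.
So DOL = total CM / EBIT = £5,733,126.00 / £2,350,226.00 = 2.4394.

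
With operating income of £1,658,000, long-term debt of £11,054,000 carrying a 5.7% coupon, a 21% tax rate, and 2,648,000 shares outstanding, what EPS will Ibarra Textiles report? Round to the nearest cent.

Pre-tax income = £1,658,000 − £630,078.00 = £1,027,922.00.
Net income = £1,027,922.00 × (1 − 0.21) = £812,058.38.
EPS = £812,058.38 ÷ 2,648,000 = £0.31.

£0.31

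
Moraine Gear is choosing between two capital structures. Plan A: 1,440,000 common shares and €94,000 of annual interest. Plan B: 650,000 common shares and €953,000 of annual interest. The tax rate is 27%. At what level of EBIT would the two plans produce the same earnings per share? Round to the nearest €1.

€1,659,772

At indifference, (EBIT − 94,000)(1 − t)/1,440,000 = (EBIT − 953,000)(1 − t)/650,000.
The (1 − t) factor cancels: (EBIT − 94,000) × 650,000 = (EBIT − 953,000) × 1,440,000.
Solving, EBIT = (953,000·1,440,000 − 94,000·650,000) / (1,440,000 − 650,000) = 1,311,220,000,000 / 790,000 = 1,659,772.15.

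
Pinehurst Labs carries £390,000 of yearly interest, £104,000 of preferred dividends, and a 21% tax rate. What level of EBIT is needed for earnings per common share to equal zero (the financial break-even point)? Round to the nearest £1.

£521,646

Preferred dividends are paid after tax, so their pre-tax equivalent is £104,000 ÷ (1 − 0.21) = £131,645.57.
Financial break-even EBIT = interest + D_p ÷ (1 − t) = £390,000 + £131,645.57 = £521,645.57.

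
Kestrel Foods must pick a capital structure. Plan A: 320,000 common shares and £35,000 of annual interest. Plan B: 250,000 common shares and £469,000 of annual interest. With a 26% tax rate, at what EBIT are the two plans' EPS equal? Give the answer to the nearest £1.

Set EPS_A = EPS_B: (EBIT − £35,000)(1 − 0.26) ÷ 320,000 = (EBIT − £469,000)(1 − 0.26) ÷ 250,000.
The (1 − t) factor cancels: (EBIT − 35,000) × 250,000 = (EBIT − 469,000) × 320,000.
Solving, EBIT = (469,000·320,000 − 35,000·250,000) / (320,000 − 250,000) = 141,330,000,000 / 70,000 = 2,019,000.00.

£2,019,000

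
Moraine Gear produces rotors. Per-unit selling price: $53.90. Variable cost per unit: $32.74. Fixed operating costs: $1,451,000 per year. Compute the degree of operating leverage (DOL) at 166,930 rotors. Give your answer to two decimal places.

Contribution at this volume is 166,930 × $21.16 = $3,532,238.80.
Operating income = contribution − fixed costs = $3,532,238.80 − $1,451,000 = $2,081,238.80.
So DOL = total CM / EBIT = $3,532,238.80 / $2,081,238.80 = 1.6972.

1.70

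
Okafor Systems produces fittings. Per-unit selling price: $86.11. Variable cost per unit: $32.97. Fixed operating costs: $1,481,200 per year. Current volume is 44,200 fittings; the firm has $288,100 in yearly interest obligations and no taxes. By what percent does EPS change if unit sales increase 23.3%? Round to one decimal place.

+94.4%

Total contribution margin = 44,200 × $53.14 = $2,348,788.00.
Operating income = contribution − fixed costs = $2,348,788.00 − $1,481,200 = $867,588.00.
Interest = $288,100.00, so EBIT − I = $579,488.00.
DCL = total CM / (EBIT − I) = $2,348,788.00 / $579,488.00 = 4.0532.
EPS therefore changes by 4.0532 × (+23.3%) = +94.4%.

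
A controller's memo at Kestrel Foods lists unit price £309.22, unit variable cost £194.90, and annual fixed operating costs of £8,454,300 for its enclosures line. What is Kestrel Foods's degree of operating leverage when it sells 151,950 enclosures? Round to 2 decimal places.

Contribution at this volume is 151,950 × £114.32 = £17,370,924.00.
EBIT = £17,370,924.00 − £8,454,300 = £8,916,624.00.
So DOL = total CM / EBIT = £17,370,924.00 / £8,916,624.00 = 1.9482.

1.95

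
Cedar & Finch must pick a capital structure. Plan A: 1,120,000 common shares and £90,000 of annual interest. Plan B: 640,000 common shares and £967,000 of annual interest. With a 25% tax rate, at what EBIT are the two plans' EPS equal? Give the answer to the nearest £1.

£2,136,333

Set EPS_A = EPS_B: (EBIT − £90,000)(1 − 0.25) ÷ 1,120,000 = (EBIT − £967,000)(1 − 0.25) ÷ 640,000.
The (1 − t) factor cancels: (EBIT − 90,000) × 640,000 = (EBIT − 967,000) × 1,120,000.
Solving, EBIT = (967,000·1,120,000 − 90,000·640,000) / (1,120,000 − 640,000) = 1,025,440,000,000 / 480,000 = 2,136,333.33.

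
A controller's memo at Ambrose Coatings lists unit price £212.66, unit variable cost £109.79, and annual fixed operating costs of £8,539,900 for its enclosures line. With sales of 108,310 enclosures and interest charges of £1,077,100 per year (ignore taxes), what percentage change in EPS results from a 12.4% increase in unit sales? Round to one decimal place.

+90.6%

Contribution at this volume is 108,310 × £102.87 = £11,141,849.70.
Operating income = contribution − fixed costs = £11,141,849.70 − £8,539,900 = £2,601,949.70.
After interest of £1,077,100.00, pre-tax earnings = £1,524,849.70.
DCL = total CM / (EBIT − I) = £11,141,849.70 / £1,524,849.70 = 7.3069.
%ΔEPS = DCL × %ΔSales = 7.3069 × +12.4% = +90.6%.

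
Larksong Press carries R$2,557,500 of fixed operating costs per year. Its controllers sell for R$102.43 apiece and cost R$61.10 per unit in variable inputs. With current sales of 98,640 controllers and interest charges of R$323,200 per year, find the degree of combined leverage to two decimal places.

3.41

Total contribution margin = 98,640 × R$41.33 = R$4,076,791.20.
EBIT = R$4,076,791.20 − R$2,557,500 = R$1,519,291.20. Interest = R$323,200.00.
DOL = R$4,076,791.20 ÷ R$1,519,291.20 = 2.6834; DFL = R$1,519,291.20 ÷ R$1,196,091.20 = 1.2702.
Combined leverage = 2.6834 × 1.2702 = 3.4085.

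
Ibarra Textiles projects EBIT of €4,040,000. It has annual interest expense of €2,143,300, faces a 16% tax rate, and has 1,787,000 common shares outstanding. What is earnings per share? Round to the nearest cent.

Pre-tax income = €4,040,000 − €2,143,300.00 = €1,896,700.00.
Net income = €1,896,700.00 × (1 − 0.16) = €1,593,228.00.
Per share: €1,593,228.00 / 1,787,000 shares = €0.89.

€0.89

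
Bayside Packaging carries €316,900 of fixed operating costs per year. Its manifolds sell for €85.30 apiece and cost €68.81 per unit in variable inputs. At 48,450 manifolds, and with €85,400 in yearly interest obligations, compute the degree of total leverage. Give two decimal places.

Total contribution margin = 48,450 × €16.49 = €798,940.50.
EBIT = €798,940.50 − €316,900 = €482,040.50. Interest = €85,400.00, so EBIT − I = €396,640.50.
DCL = contribution ÷ (EBIT − I) = €798,940.50 ÷ €396,640.50 = 2.0143.

2.01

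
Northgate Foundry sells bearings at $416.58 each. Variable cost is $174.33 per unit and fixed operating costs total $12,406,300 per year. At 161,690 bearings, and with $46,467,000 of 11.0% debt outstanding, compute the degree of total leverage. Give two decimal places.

1.81

Total contribution margin = 161,690 × $242.25 = $39,169,402.50.
EBIT = $39,169,402.50 − $12,406,300 = $26,763,102.50. Interest = $5,111,370.00, so EBIT − I = $21,651,732.50.
DCL = contribution ÷ (EBIT − I) = $39,169,402.50 ÷ $21,651,732.50 = 1.8091.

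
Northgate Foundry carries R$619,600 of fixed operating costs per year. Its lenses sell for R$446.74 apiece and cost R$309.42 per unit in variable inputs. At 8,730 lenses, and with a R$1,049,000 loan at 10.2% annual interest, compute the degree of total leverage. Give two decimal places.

At 8,730 units, contribution = 8,730 × R$137.32 = R$1,198,803.60.
Operating income = contribution − fixed costs = R$1,198,803.60 − R$619,600 = R$579,203.60. Interest = R$106,998.00, so EBIT − I = R$472,205.60.
Degree of total leverage = total CM / (EBIT − interest) = R$1,198,803.60 / R$472,205.60 = 2.5387.

2.54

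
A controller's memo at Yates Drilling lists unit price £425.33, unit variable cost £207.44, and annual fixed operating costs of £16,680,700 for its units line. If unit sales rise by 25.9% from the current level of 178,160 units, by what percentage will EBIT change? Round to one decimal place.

+45.4%

Contribution at this volume is 178,160 × £217.89 = £38,819,282.40.
Operating income = contribution − fixed costs = £38,819,282.40 − £16,680,700 = £22,138,582.40.
So DOL = total CM / EBIT = £38,819,282.40 / £22,138,582.40 = 1.7535.
%ΔEBIT = DOL × %ΔSales = 1.7535 × +25.9% = +45.4%.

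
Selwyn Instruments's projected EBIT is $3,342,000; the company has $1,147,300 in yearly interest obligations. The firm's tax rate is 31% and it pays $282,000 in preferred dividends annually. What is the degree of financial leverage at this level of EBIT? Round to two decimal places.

1.87

Annual interest charges come to $1,147,300.00.
Preferred dividends grossed up pre-tax: $282,000 / (1 − 0.31) = $408,695.65.
DFL = EBIT ÷ [EBIT − I − D_p/(1−t)] = $3,342,000 ÷ [$3,342,000 − $1,147,300.00 − $408,695.65] = $3,342,000 ÷ $1,786,004.35 = 1.8712.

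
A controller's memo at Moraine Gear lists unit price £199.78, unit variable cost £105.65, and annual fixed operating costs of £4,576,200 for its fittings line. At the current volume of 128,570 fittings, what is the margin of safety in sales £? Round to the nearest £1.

Each unit contributes £199.78 − £105.65 = £94.13. Break-even units = £4,576,200 ÷ £94.13 = 48,615.74; break-even revenue = 48,615.74 × £199.78 = £9,712,453.37.
Actual sales revenue = 128,570 × £199.78 = £25,685,714.60.
Margin of safety = £25,685,714.60 − £9,712,453.37 = £15,973,261.

£15,973,261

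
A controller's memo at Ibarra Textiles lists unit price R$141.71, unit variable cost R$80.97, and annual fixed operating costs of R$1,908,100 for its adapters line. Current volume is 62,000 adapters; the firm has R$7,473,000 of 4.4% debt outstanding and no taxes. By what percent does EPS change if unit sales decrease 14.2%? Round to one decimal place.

Contribution at this volume is 62,000 × R$60.74 = R$3,765,880.00.
EBIT = R$3,765,880.00 − R$1,908,100 = R$1,857,780.00.
After interest of R$328,812.00, pre-tax earnings = R$1,528,968.00.
DCL = total CM / (EBIT − I) = R$3,765,880.00 / R$1,528,968.00 = 2.4630.
%ΔEPS = DCL × %ΔSales = 2.4630 × -14.2% = -35.0%.

-35.0%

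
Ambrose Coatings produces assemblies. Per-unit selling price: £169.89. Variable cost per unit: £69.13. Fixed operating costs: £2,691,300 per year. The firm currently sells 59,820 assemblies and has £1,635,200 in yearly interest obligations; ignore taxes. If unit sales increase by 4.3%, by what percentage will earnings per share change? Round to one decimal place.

+15.2%

Contribution at this volume is 59,820 × £100.76 = £6,027,463.20.
Operating income = contribution − fixed costs = £6,027,463.20 − £2,691,300 = £3,336,163.20.
Interest = £1,635,200.00, so EBIT − I = £1,700,963.20.
Degree of combined leverage = contribution ÷ (EBIT − I) = £6,027,463.20 ÷ £1,700,963.20 = 3.5436.
%ΔEPS = DCL × %ΔSales = 3.5436 × +4.3% = +15.2%.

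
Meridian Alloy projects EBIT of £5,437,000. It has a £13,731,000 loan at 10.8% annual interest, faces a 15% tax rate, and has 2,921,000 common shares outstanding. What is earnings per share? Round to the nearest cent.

Pre-tax income = £5,437,000 − £1,482,948.00 = £3,954,052.00.
Net income = £3,954,052.00 × (1 − 0.15) = £3,360,944.20.
Per share: £3,360,944.20 / 2,921,000 shares = £1.15.

£1.15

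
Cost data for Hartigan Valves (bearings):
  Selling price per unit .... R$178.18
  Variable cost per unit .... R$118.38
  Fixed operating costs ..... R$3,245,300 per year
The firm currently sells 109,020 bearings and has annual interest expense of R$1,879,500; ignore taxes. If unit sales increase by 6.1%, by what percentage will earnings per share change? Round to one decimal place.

+28.5%

Total contribution margin = 109,020 × R$59.80 = R$6,519,396.00.
Operating income = contribution − fixed costs = R$6,519,396.00 − R$3,245,300 = R$3,274,096.00.
After interest of R$1,879,500.00, pre-tax earnings = R$1,394,596.00.
DCL = total CM / (EBIT − I) = R$6,519,396.00 / R$1,394,596.00 = 4.6748.
EPS therefore changes by 4.6748 × (+6.1%) = +28.5%.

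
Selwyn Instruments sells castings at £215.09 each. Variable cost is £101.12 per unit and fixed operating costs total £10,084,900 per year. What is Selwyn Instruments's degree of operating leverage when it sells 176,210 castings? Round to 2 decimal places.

Contribution at this volume is 176,210 × £113.97 = £20,082,653.70.
EBIT = £20,082,653.70 − £10,084,900 = £9,997,753.70.
So DOL = total CM / EBIT = £20,082,653.70 / £9,997,753.70 = 2.0087.

2.01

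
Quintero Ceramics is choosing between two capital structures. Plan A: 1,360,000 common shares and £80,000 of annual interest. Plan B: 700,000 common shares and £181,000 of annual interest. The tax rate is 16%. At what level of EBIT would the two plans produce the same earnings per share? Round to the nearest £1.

At indifference, (EBIT − 80,000)(1 − t)/1,360,000 = (EBIT − 181,000)(1 − t)/700,000.
The (1 − t) factor cancels: (EBIT − 80,000) × 700,000 = (EBIT − 181,000) × 1,360,000.
Solving, EBIT = (181,000·1,360,000 − 80,000·700,000) / (1,360,000 − 700,000) = 190,160,000,000 / 660,000 = 288,121.21.

£288,121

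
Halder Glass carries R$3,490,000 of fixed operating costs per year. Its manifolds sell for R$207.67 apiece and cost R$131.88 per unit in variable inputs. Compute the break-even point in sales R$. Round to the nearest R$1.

CM per unit = R$207.67 − R$131.88 = R$75.79; CM ratio = R$75.79 / R$207.67 = 0.3650.
Break-even sales = FC ÷ CM ratio = R$3,490,000 × R$207.67 / R$75.79 = R$9,562,849.

R$9,562,849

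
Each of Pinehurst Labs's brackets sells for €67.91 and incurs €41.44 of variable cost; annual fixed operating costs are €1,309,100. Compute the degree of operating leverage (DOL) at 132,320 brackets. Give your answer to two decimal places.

At 132,320 units, contribution = 132,320 × €26.47 = €3,502,510.40.
Subtracting fixed costs: EBIT = €3,502,510.40 − €1,309,100 = €2,193,410.40.
DOL = contribution ÷ EBIT = €3,502,510.40 ÷ €2,193,410.40 = 1.5968.

1.60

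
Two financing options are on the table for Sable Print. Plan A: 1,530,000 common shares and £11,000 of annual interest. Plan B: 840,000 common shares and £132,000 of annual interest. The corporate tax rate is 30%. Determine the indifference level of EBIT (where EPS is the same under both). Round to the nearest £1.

£279,304

Set EPS_A = EPS_B: (EBIT − £11,000)(1 − 0.30) ÷ 1,530,000 = (EBIT − £132,000)(1 − 0.30) ÷ 840,000.
The (1 − t) factor cancels: (EBIT − 11,000) × 840,000 = (EBIT − 132,000) × 1,530,000.
EBIT × (1,530,000 − 840,000) = 132,000 × 1,530,000 − 11,000 × 840,000 = 192,720,000,000, so EBIT = 192,720,000,000 ÷ 690,000 = 279,304.35.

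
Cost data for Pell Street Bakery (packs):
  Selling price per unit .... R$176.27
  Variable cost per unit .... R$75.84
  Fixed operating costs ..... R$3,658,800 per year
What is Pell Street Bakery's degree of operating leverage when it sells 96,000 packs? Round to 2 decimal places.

Total contribution margin = 96,000 × R$100.43 = R$9,641,280.00.
EBIT = R$9,641,280.00 − R$3,658,800 = R$5,982,480.00.
DOL = contribution ÷ EBIT = R$9,641,280.00 ÷ R$5,982,480.00 = 1.6116.

1.61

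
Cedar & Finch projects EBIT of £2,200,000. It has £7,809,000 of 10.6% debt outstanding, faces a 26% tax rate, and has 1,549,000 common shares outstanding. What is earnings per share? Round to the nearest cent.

Pre-tax income = £2,200,000 − £827,754.00 = £1,372,246.00.
After tax at 26%: net income = £1,372,246.00 × 0.74 = £1,015,462.04.
EPS = £1,015,462.04 ÷ 1,549,000 = £0.66.

£0.66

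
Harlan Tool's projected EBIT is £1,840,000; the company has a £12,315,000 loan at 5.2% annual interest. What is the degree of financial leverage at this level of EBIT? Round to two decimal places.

Interest = £640,380.00.
Degree of financial leverage = EBIT / (EBIT − interest) = £1,840,000 / £1,199,620.00 = 1.5338.

1.53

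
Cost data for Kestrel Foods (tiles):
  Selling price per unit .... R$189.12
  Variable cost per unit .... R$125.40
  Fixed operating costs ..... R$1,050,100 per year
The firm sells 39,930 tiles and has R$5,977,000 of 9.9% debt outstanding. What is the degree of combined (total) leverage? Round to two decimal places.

2.82

Contribution at this volume is 39,930 × R$63.72 = R$2,544,339.60.
Subtracting fixed costs: EBIT = R$2,544,339.60 − R$1,050,100 = R$1,494,239.60. Interest = R$591,723.00.
DOL = R$2,544,339.60 ÷ R$1,494,239.60 = 1.7028; DFL = R$1,494,239.60 ÷ R$902,516.60 = 1.6556.
DCL = DOL × DFL = 1.7028 × 1.6556 = 2.8192.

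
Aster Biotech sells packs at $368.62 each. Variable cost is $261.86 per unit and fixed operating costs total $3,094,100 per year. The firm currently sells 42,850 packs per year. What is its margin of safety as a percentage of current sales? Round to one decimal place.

Contribution margin per unit = $368.62 − $261.86 = $106.76. Break-even units = $3,094,100 ÷ $106.76 = 28,981.83; break-even revenue = 28,981.83 × $368.62 = $10,683,281.58.
Actual sales revenue = 42,850 × $368.62 = $15,795,367.00.
Margin of safety = ($15,795,367.00 − $10,683,281.58) ÷ $15,795,367.00 = 32.4%.

32.4%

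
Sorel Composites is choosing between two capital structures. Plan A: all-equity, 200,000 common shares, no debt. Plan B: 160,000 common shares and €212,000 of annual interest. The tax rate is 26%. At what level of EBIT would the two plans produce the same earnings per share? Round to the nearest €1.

Set EPS_A = EPS_B: (EBIT − €0)(1 − 0.26) ÷ 200,000 = (EBIT − €212,000)(1 − 0.26) ÷ 160,000.
Cancelling (1 − t) and cross-multiplying: 160,000·(EBIT − 0) = 200,000·(EBIT − 212,000).
Solving, EBIT = (212,000·200,000 − 0·160,000) / (200,000 − 160,000) = 42,400,000,000 / 40,000 = 1,060,000.00.

€1,060,000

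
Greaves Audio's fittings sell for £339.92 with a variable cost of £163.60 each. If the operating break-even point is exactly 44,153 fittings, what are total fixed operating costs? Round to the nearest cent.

Each unit contributes £339.92 − £163.60 = £176.32.
Fixed costs = break-even units × CM = 44,153 × £176.32 = £7,785,056.96.

£7,785,056.96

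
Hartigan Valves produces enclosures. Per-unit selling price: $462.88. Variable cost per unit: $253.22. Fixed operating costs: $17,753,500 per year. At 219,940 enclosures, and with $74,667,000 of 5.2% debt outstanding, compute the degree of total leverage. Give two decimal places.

1.88

Contribution at this volume is 219,940 × $209.66 = $46,112,620.40.
Operating income = contribution − fixed costs = $46,112,620.40 − $17,753,500 = $28,359,120.40. Interest = $3,882,684.00, so EBIT − I = $24,476,436.40.
Degree of total leverage = total CM / (EBIT − interest) = $46,112,620.40 / $24,476,436.40 = 1.8840.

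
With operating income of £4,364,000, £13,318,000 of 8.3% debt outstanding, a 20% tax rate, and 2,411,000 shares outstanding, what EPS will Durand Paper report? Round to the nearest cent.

£1.08

Pre-tax income = £4,364,000 − £1,105,394.00 = £3,258,606.00.
Net income = £3,258,606.00 × (1 − 0.20) = £2,606,884.80.
EPS = £2,606,884.80 ÷ 2,411,000 = £1.08.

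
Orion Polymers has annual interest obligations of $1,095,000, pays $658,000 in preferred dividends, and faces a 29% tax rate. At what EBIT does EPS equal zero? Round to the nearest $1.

Preferred dividends are paid after tax, so their pre-tax equivalent is $658,000 ÷ (1 − 0.29) = $926,760.56.
EPS = 0 when EBIT covers interest plus the pre-tax preferred burden: $1,095,000 + $926,760.56 = $2,021,760.56.

$2,021,761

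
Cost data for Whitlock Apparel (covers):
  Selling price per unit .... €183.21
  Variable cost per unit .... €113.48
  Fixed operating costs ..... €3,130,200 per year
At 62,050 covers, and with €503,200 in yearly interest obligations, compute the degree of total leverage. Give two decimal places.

Total contribution margin = 62,050 × €69.73 = €4,326,746.50.
EBIT = €4,326,746.50 − €3,130,200 = €1,196,546.50. Interest = €503,200.00, so EBIT − I = €693,346.50.
DCL = contribution ÷ (EBIT − I) = €4,326,746.50 ÷ €693,346.50 = 6.2404.

6.24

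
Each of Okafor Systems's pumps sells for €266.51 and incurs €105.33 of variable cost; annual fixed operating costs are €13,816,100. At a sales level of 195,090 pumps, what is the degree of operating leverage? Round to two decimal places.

1.78

Contribution at this volume is 195,090 × €161.18 = €31,444,606.20.
Subtracting fixed costs: EBIT = €31,444,606.20 − €13,816,100 = €17,628,506.20.
So DOL = total CM / EBIT = €31,444,606.20 / €17,628,506.20 = 1.7837.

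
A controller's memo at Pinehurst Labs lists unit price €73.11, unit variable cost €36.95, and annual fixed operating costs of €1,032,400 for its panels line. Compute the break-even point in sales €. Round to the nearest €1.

€2,087,355

Contribution margin per unit = €73.11 − €36.95 = €36.16, a CM ratio of €36.16 ÷ €73.11 = 0.4946.
Break-even sales = FC ÷ CM ratio = €1,032,400 × €73.11 / €36.16 = €2,087,355.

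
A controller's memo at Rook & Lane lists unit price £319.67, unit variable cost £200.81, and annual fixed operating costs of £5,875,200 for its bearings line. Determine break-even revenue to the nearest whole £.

CM per unit = £319.67 − £200.81 = £118.86; CM ratio = £118.86 / £319.67 = 0.3718.
Break-even revenue = fixed costs × price ÷ CM = £5,875,200 × £319.67 ÷ £118.86 = £15,801,154.

£15,801,154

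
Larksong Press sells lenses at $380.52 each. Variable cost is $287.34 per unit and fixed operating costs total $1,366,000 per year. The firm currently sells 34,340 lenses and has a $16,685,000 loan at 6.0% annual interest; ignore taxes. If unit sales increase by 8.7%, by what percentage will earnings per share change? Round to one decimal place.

+33.4%

Total contribution margin = 34,340 × $93.18 = $3,199,801.20.
EBIT = $3,199,801.20 − $1,366,000 = $1,833,801.20.
After interest of $1,001,100.00, pre-tax earnings = $832,701.20.
DCL = total CM / (EBIT − I) = $3,199,801.20 / $832,701.20 = 3.8427.
%ΔEPS = DCL × %ΔSales = 3.8427 × +8.7% = +33.4%.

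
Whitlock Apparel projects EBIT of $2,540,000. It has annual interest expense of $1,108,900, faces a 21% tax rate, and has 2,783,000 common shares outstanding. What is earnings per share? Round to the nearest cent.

Interest = $1,108,900.00, so EBT = $2,540,000 − $1,108,900.00 = $1,431,100.00.
Net income = $1,431,100.00 × (1 − 0.21) = $1,130,569.00.
Per share: $1,130,569.00 / 2,783,000 shares = $0.41.

$0.41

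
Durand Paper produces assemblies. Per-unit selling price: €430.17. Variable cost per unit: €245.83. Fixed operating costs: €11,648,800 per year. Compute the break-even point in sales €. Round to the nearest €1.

CM per unit = €430.17 − €245.83 = €184.34; CM ratio = €184.34 / €430.17 = 0.4285.
Break-even revenue = fixed costs × price ÷ CM = €11,648,800 × €430.17 ÷ €184.34 = €27,183,272.

€27,183,272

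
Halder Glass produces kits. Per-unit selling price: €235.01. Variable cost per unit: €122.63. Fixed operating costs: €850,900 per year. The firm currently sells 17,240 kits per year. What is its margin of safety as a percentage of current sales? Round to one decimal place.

Contribution margin per unit = €235.01 − €122.63 = €112.38. Break-even units = €850,900 ÷ €112.38 = 7,571.63; break-even revenue = 7,571.63 × €235.01 = €1,779,409.23.
Actual sales revenue = 17,240 × €235.01 = €4,051,572.40.
Margin of safety = (€4,051,572.40 − €1,779,409.23) ÷ €4,051,572.40 = 56.1%.

56.1%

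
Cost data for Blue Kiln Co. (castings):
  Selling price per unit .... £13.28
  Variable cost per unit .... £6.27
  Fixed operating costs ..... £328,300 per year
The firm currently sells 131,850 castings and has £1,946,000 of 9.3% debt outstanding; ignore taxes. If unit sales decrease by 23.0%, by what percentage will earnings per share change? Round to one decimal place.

-51.2%

At 131,850 units, contribution = 131,850 × £7.01 = £924,268.50.
EBIT = £924,268.50 − £328,300 = £595,968.50.
Interest = £180,978.00, so EBIT − I = £414,990.50.
Degree of combined leverage = contribution ÷ (EBIT − I) = £924,268.50 ÷ £414,990.50 = 2.2272.
%ΔEPS = DCL × %ΔSales = 2.2272 × -23.0% = -51.2%.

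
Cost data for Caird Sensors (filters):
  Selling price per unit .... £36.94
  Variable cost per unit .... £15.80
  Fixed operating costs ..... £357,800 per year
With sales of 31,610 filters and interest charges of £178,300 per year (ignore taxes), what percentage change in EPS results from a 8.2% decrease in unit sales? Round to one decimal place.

Contribution at this volume is 31,610 × £21.14 = £668,235.40.
Operating income = contribution − fixed costs = £668,235.40 − £357,800 = £310,435.40.
After interest of £178,300.00, pre-tax earnings = £132,135.40.
Degree of combined leverage = contribution ÷ (EBIT − I) = £668,235.40 ÷ £132,135.40 = 5.0572.
EPS therefore changes by 5.0572 × (-8.2%) = -41.5%.

-41.5%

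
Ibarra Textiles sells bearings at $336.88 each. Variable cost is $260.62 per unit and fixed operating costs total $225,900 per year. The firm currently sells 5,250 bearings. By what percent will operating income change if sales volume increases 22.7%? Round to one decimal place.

Contribution at this volume is 5,250 × $76.26 = $400,365.00.
EBIT = $400,365.00 − $225,900 = $174,465.00.
Degree of operating leverage = $400,365.00 / $174,465.00 = 2.2948.
So EBIT moves 2.2948 × (+22.7%) = +52.1%.

+52.1%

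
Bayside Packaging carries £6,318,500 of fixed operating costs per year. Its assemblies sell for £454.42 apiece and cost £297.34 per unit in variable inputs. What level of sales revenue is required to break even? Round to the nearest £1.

Contribution margin per unit = £454.42 − £297.34 = £157.08, a CM ratio of £157.08 ÷ £454.42 = 0.3457.
Break-even sales = FC ÷ CM ratio = £6,318,500 × £454.42 / £157.08 = £18,278,920.

£18,278,920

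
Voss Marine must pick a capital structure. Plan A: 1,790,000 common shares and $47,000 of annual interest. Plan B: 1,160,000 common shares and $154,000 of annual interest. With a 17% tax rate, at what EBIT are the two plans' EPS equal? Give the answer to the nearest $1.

At indifference, (EBIT − 47,000)(1 − t)/1,790,000 = (EBIT − 154,000)(1 − t)/1,160,000.
The (1 − t) factor cancels: (EBIT − 47,000) × 1,160,000 = (EBIT − 154,000) × 1,790,000.
Solving, EBIT = (154,000·1,790,000 − 47,000·1,160,000) / (1,790,000 − 1,160,000) = 221,140,000,000 / 630,000 = 351,015.87.

$351,016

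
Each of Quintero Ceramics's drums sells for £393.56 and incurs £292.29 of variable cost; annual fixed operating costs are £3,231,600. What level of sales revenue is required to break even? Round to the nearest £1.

£12,558,788

CM per unit = £393.56 − £292.29 = £101.27; CM ratio = £101.27 / £393.56 = 0.2573.
Break-even revenue = fixed costs × price ÷ CM = £3,231,600 × £393.56 ÷ £101.27 = £12,558,788.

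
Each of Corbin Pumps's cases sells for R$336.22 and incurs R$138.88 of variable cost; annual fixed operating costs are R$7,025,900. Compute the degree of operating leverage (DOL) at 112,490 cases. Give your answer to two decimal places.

Contribution at this volume is 112,490 × R$197.34 = R$22,198,776.60.
EBIT = R$22,198,776.60 − R$7,025,900 = R$15,172,876.60.
Degree of operating leverage = R$22,198,776.60 / R$15,172,876.60 = 1.4631.

1.46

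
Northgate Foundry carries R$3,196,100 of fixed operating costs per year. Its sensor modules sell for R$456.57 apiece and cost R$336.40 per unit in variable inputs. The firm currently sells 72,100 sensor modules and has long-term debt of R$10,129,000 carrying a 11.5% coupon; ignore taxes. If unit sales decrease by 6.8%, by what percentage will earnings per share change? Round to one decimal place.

-13.7%

Total contribution margin = 72,100 × R$120.17 = R$8,664,257.00.
Operating income = contribution − fixed costs = R$8,664,257.00 − R$3,196,100 = R$5,468,157.00.
Interest = R$1,164,835.00, so EBIT − I = R$4,303,322.00.
DCL = total CM / (EBIT − I) = R$8,664,257.00 / R$4,303,322.00 = 2.0134.
EPS therefore changes by 2.0134 × (-6.8%) = -13.7%.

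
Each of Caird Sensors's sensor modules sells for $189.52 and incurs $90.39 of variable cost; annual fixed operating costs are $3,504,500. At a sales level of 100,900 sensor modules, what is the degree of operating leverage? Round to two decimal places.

At 100,900 units, contribution = 100,900 × $99.13 = $10,002,217.00.
Subtracting fixed costs: EBIT = $10,002,217.00 − $3,504,500 = $6,497,717.00.
So DOL = total CM / EBIT = $10,002,217.00 / $6,497,717.00 = 1.5393.

1.54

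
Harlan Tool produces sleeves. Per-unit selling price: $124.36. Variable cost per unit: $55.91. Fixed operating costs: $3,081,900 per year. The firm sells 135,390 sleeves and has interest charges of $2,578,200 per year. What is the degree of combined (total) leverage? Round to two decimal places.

2.57

Total contribution margin = 135,390 × $68.45 = $9,267,445.50.
EBIT = $9,267,445.50 − $3,081,900 = $6,185,545.50. Interest = $2,578,200.00.
DOL = $9,267,445.50 ÷ $6,185,545.50 = 1.4982; DFL = $6,185,545.50 ÷ $3,607,345.50 = 1.7147.
Combined leverage = 1.4982 × 1.7147 = 2.5690.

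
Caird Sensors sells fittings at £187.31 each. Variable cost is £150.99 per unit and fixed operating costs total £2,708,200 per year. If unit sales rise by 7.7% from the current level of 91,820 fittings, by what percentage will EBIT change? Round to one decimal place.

Total contribution margin = 91,820 × £36.32 = £3,334,902.40.
EBIT = £3,334,902.40 − £2,708,200 = £626,702.40.
DOL = contribution ÷ EBIT = £3,334,902.40 ÷ £626,702.40 = 5.3213.
%ΔEBIT = DOL × %ΔSales = 5.3213 × +7.7% = +41.0%.

+41.0%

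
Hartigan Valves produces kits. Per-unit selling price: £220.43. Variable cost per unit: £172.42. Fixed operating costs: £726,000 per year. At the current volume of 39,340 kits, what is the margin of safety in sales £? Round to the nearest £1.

Unit CM = price − variable cost = £220.43 − £172.42 = £48.01. Break-even units = £726,000 ÷ £48.01 = 15,121.85; break-even revenue = 15,121.85 × £220.43 = £3,333,309.31.
Actual sales revenue = 39,340 × £220.43 = £8,671,716.20.
Margin of safety = £8,671,716.20 − £3,333,309.31 = £5,338,407.

£5,338,407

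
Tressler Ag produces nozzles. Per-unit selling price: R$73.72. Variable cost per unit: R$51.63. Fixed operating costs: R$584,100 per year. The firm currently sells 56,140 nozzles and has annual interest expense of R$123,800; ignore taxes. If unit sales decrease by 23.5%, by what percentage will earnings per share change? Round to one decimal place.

-54.8%

Contribution at this volume is 56,140 × R$22.09 = R$1,240,132.60.
Operating income = contribution − fixed costs = R$1,240,132.60 − R$584,100 = R$656,032.60.
After interest of R$123,800.00, pre-tax earnings = R$532,232.60.
Degree of combined leverage = contribution ÷ (EBIT − I) = R$1,240,132.60 ÷ R$532,232.60 = 2.3301.
%ΔEPS = DCL × %ΔSales = 2.3301 × -23.5% = -54.8%.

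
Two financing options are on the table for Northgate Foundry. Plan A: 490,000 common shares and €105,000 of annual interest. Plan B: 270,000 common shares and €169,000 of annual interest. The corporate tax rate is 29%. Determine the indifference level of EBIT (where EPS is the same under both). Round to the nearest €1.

€247,545

At indifference, (EBIT − 105,000)(1 − t)/490,000 = (EBIT − 169,000)(1 − t)/270,000.
The (1 − t) factor cancels: (EBIT − 105,000) × 270,000 = (EBIT − 169,000) × 490,000.
EBIT × (490,000 − 270,000) = 169,000 × 490,000 − 105,000 × 270,000 = 54,460,000,000, so EBIT = 54,460,000,000 ÷ 220,000 = 247,545.45.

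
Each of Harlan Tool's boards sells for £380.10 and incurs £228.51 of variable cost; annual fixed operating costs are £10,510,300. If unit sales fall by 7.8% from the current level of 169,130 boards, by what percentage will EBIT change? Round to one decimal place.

At 169,130 units, contribution = 169,130 × £151.59 = £25,638,416.70.
Operating income = contribution − fixed costs = £25,638,416.70 − £10,510,300 = £15,128,116.70.
DOL = contribution ÷ EBIT = £25,638,416.70 ÷ £15,128,116.70 = 1.6948.
So EBIT moves 1.6948 × (-7.8%) = -13.2%.

-13.2%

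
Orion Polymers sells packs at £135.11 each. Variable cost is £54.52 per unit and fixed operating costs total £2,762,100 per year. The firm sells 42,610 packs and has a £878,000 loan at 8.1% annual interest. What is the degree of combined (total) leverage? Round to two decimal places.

5.72

Total contribution margin = 42,610 × £80.59 = £3,433,939.90.
EBIT = £3,433,939.90 − £2,762,100 = £671,839.90. Interest = £71,118.00.
DOL = £3,433,939.90 ÷ £671,839.90 = 5.1112; DFL = £671,839.90 ÷ £600,721.90 = 1.1184.
DCL = DOL × DFL = 5.1112 × 1.1184 = 5.7164.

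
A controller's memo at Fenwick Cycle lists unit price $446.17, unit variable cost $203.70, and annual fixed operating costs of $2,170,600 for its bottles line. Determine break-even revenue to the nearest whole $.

Contribution margin per unit = $446.17 − $203.70 = $242.47, a CM ratio of $242.47 ÷ $446.17 = 0.5434.
Break-even sales = FC ÷ CM ratio = $2,170,600 × $446.17 / $242.47 = $3,994,130.

$3,994,130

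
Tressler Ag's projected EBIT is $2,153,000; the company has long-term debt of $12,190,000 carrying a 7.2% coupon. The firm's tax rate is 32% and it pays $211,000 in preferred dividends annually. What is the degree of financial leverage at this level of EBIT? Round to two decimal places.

2.23

Annual interest charges come to $877,680.00.
Pre-tax preferred-dividend burden = $211,000 ÷ (1 − 0.32) = $310,294.12.
DFL = EBIT ÷ [EBIT − I − D_p/(1−t)] = $2,153,000 ÷ [$2,153,000 − $877,680.00 − $310,294.12] = $2,153,000 ÷ $965,025.88 = 2.2310.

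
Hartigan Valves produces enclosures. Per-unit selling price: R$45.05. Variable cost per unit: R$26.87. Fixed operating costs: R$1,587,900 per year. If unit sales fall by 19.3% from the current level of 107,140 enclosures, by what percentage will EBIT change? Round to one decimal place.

Total contribution margin = 107,140 × R$18.18 = R$1,947,805.20.
Subtracting fixed costs: EBIT = R$1,947,805.20 − R$1,587,900 = R$359,905.20.
So DOL = total CM / EBIT = R$1,947,805.20 / R$359,905.20 = 5.4120.
%ΔEBIT = DOL × %ΔSales = 5.4120 × -19.3% = -104.5%.

-104.5%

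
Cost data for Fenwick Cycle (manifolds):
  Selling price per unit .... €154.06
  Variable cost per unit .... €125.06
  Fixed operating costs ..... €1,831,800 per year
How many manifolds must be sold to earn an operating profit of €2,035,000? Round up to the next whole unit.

133,338 manifolds

Unit CM = price − variable cost = €154.06 − €125.06 = €29.00.
Units = (FC + target) / CM = (€1,831,800 + €2,035,000) / €29.00 = 133,337.93, so 133,338 manifolds.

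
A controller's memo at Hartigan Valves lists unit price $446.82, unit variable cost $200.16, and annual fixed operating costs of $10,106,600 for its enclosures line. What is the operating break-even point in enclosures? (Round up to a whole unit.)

40,974 enclosures

Contribution margin per unit = $446.82 − $200.16 = $246.66.
Break-even Q = $10,106,600 / $246.66 = 40,973.81 → 40,974 enclosures.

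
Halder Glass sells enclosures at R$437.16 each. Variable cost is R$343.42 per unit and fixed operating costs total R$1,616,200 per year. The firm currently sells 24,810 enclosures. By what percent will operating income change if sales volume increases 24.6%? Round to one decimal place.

Contribution at this volume is 24,810 × R$93.74 = R$2,325,689.40.
Subtracting fixed costs: EBIT = R$2,325,689.40 − R$1,616,200 = R$709,489.40.
DOL = contribution ÷ EBIT = R$2,325,689.40 ÷ R$709,489.40 = 3.2780.
So EBIT moves 3.2780 × (+24.6%) = +80.6%.

+80.6%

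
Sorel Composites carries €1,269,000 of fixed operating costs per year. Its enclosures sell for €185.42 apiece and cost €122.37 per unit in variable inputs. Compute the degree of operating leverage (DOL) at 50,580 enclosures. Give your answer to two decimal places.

1.66

Contribution at this volume is 50,580 × €63.05 = €3,189,069.00.
Subtracting fixed costs: EBIT = €3,189,069.00 − €1,269,000 = €1,920,069.00.
Degree of operating leverage = €3,189,069.00 / €1,920,069.00 = 1.6609.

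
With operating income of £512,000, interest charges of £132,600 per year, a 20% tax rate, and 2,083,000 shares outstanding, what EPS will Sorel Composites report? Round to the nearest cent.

£0.15

Pre-tax income = £512,000 − £132,600.00 = £379,400.00.
Net income = £379,400.00 × (1 − 0.20) = £303,520.00.
Per share: £303,520.00 / 2,083,000 shares = £0.15.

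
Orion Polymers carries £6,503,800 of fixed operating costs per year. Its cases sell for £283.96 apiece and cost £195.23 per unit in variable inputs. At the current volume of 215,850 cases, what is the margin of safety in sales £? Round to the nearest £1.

£40,478,847

Unit CM = price − variable cost = £283.96 − £195.23 = £88.73. Break-even units = £6,503,800 ÷ £88.73 = 73,298.77; break-even revenue = 73,298.77 × £283.96 = £20,813,919.17.
Actual sales revenue = 215,850 × £283.96 = £61,292,766.00.
Margin of safety = £61,292,766.00 − £20,813,919.17 = £40,478,847.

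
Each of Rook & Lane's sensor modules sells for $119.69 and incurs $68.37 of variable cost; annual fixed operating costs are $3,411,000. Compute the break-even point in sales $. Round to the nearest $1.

Contribution margin per unit = $119.69 − $68.37 = $51.32, a CM ratio of $51.32 ÷ $119.69 = 0.4288.
Break-even revenue = fixed costs × price ÷ CM = $3,411,000 × $119.69 ÷ $51.32 = $7,955,234.

$7,955,234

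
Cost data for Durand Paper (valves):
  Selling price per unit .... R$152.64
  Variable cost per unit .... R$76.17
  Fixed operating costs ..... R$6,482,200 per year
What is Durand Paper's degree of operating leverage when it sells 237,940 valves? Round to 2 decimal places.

Total contribution margin = 237,940 × R$76.47 = R$18,195,271.80.
Operating income = contribution − fixed costs = R$18,195,271.80 − R$6,482,200 = R$11,713,071.80.
DOL = contribution ÷ EBIT = R$18,195,271.80 ÷ R$11,713,071.80 = 1.5534.

1.55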